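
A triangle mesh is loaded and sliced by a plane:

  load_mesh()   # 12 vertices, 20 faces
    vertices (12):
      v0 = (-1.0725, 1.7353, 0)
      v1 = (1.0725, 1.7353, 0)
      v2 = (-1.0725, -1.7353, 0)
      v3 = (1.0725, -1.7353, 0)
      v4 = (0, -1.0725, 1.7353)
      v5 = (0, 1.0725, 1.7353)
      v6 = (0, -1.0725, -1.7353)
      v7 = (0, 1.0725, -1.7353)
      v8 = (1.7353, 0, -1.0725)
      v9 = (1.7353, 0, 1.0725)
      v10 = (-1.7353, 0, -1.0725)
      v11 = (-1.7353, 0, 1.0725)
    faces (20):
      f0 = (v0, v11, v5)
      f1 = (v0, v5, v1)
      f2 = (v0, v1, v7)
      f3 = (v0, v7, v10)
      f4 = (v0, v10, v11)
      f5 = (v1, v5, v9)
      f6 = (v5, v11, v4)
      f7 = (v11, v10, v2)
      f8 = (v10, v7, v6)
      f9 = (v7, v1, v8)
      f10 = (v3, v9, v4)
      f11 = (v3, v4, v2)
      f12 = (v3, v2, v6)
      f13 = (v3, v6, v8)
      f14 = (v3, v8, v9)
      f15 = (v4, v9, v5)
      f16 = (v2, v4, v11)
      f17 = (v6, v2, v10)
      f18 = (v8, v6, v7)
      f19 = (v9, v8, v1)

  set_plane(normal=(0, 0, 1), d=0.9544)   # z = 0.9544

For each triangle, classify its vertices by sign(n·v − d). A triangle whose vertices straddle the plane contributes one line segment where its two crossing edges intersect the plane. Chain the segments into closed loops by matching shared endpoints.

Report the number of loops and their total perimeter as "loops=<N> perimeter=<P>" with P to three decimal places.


loops=1 perimeter=9.422

Straddling triangles (10 of 20):
  (v0,v11,v5) [-++] → (-1.66231, 0.191085, 0.9544)–(-0.482634, 1.37077, 0.9544)  len=1.6683
  (v0,v5,v1) [-+-] → (-0.482634, 1.37077, 0.9544)–(0.482634, 1.37077, 0.9544)  len=0.9653
  (v0,v10,v11) [--+] → (-1.7353, 0, 0.9544)–(-1.66231, 0.191085, 0.9544)  len=0.2045
  (v1,v5,v9) [-++] → (0.482634, 1.37077, 0.9544)–(1.66231, 0.191085, 0.9544)  len=1.6683
  (v11,v10,v2) [+--] → (-1.7353, 0, 0.9544)–(-1.66231, -0.191085, 0.9544)  len=0.2045
  (v3,v9,v4) [-++] → (1.66231, -0.191085, 0.9544)–(0.482634, -1.37077, 0.9544)  len=1.6683
  (v3,v4,v2) [-+-] → (0.482634, -1.37077, 0.9544)–(-0.482634, -1.37077, 0.9544)  len=0.9653
  (v3,v8,v9) [--+] → (1.7353, 0, 0.9544)–(1.66231, -0.191085, 0.9544)  len=0.2045
  (v2,v4,v11) [-++] → (-0.482634, -1.37077, 0.9544)–(-1.66231, -0.191085, 0.9544)  len=1.6683
  (v9,v8,v1) [+--] → (1.7353, 0, 0.9544)–(1.66231, 0.191085, 0.9544)  len=0.2045

Chained into 1 loop(s):
  loop 1: 10 segments, perimeter = 9.4220
Total perimeter = 9.422


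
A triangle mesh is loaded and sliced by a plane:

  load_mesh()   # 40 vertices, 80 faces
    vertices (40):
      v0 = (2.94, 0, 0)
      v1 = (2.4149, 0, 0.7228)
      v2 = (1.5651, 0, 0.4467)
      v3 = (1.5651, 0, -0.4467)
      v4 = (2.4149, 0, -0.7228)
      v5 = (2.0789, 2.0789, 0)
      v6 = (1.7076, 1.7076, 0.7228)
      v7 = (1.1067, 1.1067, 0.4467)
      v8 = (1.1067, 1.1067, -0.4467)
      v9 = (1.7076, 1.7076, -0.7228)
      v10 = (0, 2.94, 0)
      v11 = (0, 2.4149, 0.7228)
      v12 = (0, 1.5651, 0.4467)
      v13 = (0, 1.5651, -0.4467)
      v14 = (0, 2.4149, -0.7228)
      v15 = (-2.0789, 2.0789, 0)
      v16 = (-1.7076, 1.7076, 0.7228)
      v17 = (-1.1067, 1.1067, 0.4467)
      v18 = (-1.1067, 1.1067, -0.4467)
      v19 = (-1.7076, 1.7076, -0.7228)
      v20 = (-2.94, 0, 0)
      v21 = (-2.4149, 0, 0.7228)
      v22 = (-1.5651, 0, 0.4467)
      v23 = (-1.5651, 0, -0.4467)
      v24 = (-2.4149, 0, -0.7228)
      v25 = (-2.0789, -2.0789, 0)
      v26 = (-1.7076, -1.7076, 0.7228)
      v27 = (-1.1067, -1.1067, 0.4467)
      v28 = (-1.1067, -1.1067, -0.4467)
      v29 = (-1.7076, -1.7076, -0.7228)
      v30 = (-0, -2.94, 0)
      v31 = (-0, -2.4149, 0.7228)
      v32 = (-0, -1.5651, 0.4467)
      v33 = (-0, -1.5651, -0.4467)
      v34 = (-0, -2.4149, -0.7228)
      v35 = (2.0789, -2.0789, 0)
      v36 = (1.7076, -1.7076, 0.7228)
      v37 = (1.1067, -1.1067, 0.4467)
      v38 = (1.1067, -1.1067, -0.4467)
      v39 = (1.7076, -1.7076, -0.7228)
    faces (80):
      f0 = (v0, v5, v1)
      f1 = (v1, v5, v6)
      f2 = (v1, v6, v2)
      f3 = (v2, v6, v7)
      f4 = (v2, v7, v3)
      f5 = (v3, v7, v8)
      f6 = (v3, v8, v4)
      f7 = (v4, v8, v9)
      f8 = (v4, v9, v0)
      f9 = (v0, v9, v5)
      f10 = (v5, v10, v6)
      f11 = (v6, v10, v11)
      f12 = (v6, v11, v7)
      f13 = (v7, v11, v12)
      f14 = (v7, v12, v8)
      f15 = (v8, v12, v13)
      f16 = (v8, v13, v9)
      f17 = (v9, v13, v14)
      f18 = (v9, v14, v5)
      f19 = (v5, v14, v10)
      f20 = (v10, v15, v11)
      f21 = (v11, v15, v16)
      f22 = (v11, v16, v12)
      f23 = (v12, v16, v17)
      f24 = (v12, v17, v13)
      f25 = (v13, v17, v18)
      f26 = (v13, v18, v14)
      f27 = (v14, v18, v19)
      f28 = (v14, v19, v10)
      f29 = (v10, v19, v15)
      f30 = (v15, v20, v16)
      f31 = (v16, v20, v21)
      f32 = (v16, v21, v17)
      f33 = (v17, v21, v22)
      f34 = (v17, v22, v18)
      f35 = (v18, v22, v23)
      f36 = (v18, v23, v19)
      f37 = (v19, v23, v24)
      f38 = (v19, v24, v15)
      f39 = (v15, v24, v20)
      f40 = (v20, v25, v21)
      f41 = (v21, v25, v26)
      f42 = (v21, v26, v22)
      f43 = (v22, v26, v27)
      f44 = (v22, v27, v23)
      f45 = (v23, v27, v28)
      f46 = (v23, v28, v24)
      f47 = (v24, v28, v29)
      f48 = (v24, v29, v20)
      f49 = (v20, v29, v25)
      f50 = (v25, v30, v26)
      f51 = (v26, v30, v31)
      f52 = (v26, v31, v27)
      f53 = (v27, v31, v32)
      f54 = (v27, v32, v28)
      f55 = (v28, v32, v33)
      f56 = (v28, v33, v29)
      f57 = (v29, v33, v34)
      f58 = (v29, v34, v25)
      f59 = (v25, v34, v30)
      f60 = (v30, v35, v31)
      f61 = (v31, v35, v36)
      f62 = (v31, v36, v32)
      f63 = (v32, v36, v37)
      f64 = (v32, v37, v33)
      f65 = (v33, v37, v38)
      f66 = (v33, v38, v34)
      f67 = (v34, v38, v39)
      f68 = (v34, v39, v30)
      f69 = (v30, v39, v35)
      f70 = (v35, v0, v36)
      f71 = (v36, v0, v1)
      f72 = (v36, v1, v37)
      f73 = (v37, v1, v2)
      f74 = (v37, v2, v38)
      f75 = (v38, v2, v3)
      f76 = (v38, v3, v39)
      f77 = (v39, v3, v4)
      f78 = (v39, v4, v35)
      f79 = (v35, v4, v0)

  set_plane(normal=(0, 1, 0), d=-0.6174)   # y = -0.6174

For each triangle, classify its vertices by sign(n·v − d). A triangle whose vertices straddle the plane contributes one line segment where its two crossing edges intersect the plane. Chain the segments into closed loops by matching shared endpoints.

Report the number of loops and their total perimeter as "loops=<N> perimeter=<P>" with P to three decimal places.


Straddling triangles (20 of 80):
  (v20,v25,v21) [+-+] → (-2.68427, -0.6174, 0)–(-2.31511, -0.6174, 0.50814)  len=0.6281
  (v21,v25,v26) [+--] → (-2.31511, -0.6174, 0.50814)–(-2.15917, -0.6174, 0.7228)  len=0.2653
  (v21,v26,v22) [+-+] → (-2.15917, -0.6174, 0.7228)–(-1.61662, -0.6174, 0.546527)  len=0.5705
  (v22,v26,v27) [+--] → (-1.61662, -0.6174, 0.546527)–(-1.30937, -0.6174, 0.4467)  len=0.3231
  (v22,v27,v23) [+-+] → (-1.30937, -0.6174, 0.4467)–(-1.30937, -0.6174, 0.0517053)  len=0.3950
  (v23,v27,v28) [+--] → (-1.30937, -0.6174, 0.0517053)–(-1.30937, -0.6174, -0.4467)  len=0.4984
  (v23,v28,v24) [+-+] → (-1.30937, -0.6174, -0.4467)–(-1.68509, -0.6174, -0.568771)  len=0.3951
  (v24,v28,v29) [+--] → (-1.68509, -0.6174, -0.568771)–(-2.15917, -0.6174, -0.7228)  len=0.4985
  (v24,v29,v20) [+-+] → (-2.15917, -0.6174, -0.7228)–(-2.49441, -0.6174, -0.261336)  len=0.5704
  (v20,v29,v25) [+--] → (-2.49441, -0.6174, -0.261336)–(-2.68427, -0.6174, 0)  len=0.3230
  (v35,v0,v36) [-+-] → (2.68427, -0.6174, 0)–(2.49441, -0.6174, 0.261336)  len=0.3230
  (v36,v0,v1) [-++] → (2.49441, -0.6174, 0.261336)–(2.15917, -0.6174, 0.7228)  len=0.5704
  (v36,v1,v37) [-+-] → (2.15917, -0.6174, 0.7228)–(1.68509, -0.6174, 0.568771)  len=0.4985
  (v37,v1,v2) [-++] → (1.68509, -0.6174, 0.568771)–(1.30937, -0.6174, 0.4467)  len=0.3951
  (v37,v2,v38) [-+-] → (1.30937, -0.6174, 0.4467)–(1.30937, -0.6174, -0.0517053)  len=0.4984
  (v38,v2,v3) [-++] → (1.30937, -0.6174, -0.0517053)–(1.30937, -0.6174, -0.4467)  len=0.3950
  (v38,v3,v39) [-+-] → (1.30937, -0.6174, -0.4467)–(1.61662, -0.6174, -0.546527)  len=0.3231
  (v39,v3,v4) [-++] → (1.61662, -0.6174, -0.546527)–(2.15917, -0.6174, -0.7228)  len=0.5705
  (v39,v4,v35) [-+-] → (2.15917, -0.6174, -0.7228)–(2.31511, -0.6174, -0.50814)  len=0.2653
  (v35,v4,v0) [-++] → (2.31511, -0.6174, -0.50814)–(2.68427, -0.6174, 0)  len=0.6281

Chained into 2 loop(s):
  loop 1: 10 segments, perimeter = 4.4673
  loop 2: 10 segments, perimeter = 4.4673
Total perimeter = 8.935

loops=2 perimeter=8.935


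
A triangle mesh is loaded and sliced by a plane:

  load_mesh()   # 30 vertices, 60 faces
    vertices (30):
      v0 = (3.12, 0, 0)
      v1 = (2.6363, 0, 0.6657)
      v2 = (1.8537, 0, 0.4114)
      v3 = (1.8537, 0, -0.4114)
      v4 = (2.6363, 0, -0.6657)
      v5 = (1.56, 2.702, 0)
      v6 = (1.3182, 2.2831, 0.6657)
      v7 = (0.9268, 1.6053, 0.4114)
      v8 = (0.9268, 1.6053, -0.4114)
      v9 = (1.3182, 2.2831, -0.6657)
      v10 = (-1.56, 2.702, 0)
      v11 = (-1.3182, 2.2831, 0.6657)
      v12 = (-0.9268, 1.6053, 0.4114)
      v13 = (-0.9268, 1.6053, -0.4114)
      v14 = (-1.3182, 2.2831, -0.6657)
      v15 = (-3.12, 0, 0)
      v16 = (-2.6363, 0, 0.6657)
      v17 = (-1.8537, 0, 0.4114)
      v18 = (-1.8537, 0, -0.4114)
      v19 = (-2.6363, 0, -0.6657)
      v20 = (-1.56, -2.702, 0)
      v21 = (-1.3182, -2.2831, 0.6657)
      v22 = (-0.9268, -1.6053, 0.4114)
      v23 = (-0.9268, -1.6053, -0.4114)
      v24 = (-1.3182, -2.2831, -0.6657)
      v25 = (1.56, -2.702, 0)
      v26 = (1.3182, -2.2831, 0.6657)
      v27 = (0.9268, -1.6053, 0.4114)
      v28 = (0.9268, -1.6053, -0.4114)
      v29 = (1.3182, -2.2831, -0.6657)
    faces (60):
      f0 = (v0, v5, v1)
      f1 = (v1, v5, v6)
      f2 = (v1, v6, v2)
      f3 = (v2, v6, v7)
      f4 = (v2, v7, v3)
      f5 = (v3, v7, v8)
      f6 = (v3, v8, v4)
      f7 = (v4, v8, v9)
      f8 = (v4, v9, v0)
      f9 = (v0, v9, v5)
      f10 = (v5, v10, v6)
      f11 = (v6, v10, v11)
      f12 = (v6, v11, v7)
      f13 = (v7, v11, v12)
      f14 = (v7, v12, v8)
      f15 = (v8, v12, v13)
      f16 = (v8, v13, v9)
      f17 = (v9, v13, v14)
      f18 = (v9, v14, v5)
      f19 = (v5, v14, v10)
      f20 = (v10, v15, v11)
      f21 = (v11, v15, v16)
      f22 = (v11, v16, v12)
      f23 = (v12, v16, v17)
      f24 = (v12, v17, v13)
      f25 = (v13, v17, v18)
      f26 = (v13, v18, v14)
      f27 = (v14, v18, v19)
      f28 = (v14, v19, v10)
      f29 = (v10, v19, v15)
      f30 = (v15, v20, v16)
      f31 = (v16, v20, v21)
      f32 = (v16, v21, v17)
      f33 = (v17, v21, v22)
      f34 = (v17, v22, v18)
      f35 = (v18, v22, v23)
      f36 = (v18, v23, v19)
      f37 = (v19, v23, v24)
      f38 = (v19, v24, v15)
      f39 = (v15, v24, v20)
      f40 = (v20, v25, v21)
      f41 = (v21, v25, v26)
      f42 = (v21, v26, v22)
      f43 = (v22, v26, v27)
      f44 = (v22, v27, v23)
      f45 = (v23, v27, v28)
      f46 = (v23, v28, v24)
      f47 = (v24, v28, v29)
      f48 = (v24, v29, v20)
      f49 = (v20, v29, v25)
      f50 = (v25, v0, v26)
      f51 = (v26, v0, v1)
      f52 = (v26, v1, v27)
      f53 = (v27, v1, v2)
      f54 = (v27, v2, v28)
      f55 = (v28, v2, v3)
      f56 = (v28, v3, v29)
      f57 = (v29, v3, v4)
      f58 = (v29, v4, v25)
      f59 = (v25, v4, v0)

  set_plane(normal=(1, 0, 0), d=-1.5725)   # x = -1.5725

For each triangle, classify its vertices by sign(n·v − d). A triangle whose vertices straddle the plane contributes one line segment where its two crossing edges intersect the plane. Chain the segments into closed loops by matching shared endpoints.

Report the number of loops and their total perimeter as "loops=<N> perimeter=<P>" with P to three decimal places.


loops=2 perimeter=11.443

Straddling triangles (20 of 60):
  (v10,v15,v11) [+-+] → (-1.5725, 2.68035, 0)–(-1.5725, 1.96087, 0.571745)  len=0.9190
  (v11,v15,v16) [+--] → (-1.5725, 1.96087, 0.571745)–(-1.5725, 1.84262, 0.6657)  len=0.1510
  (v11,v16,v12) [+-+] → (-1.5725, 1.84262, 0.6657)–(-1.5725, 0.998958, 0.507452)  len=0.8584
  (v12,v16,v17) [+--] → (-1.5725, 0.998958, 0.507452)–(-1.5725, 0.487011, 0.4114)  len=0.5209
  (v12,v17,v13) [+-+] → (-1.5725, 0.487011, 0.4114)–(-1.5725, 0.487011, 0.161782)  len=0.2496
  (v13,v17,v18) [+--] → (-1.5725, 0.487011, 0.161782)–(-1.5725, 0.487011, -0.4114)  len=0.5732
  (v13,v18,v14) [+-+] → (-1.5725, 0.487011, -0.4114)–(-1.5725, 1.19889, -0.544937)  len=0.7243
  (v14,v18,v19) [+--] → (-1.5725, 1.19889, -0.544937)–(-1.5725, 1.84262, -0.6657)  len=0.6550
  (v14,v19,v10) [+-+] → (-1.5725, 1.84262, -0.6657)–(-1.5725, 2.67062, -0.00773135)  len=1.0576
  (v10,v19,v15) [+--] → (-1.5725, 2.67062, -0.00773135)–(-1.5725, 2.68035, 0)  len=0.0124
  (v15,v20,v16) [-+-] → (-1.5725, -2.68035, 0)–(-1.5725, -2.67062, 0.00773135)  len=0.0124
  (v16,v20,v21) [-++] → (-1.5725, -2.67062, 0.00773135)–(-1.5725, -1.84262, 0.6657)  len=1.0576
  (v16,v21,v17) [-+-] → (-1.5725, -1.84262, 0.6657)–(-1.5725, -1.19889, 0.544937)  len=0.6550
  (v17,v21,v22) [-++] → (-1.5725, -1.19889, 0.544937)–(-1.5725, -0.487011, 0.4114)  len=0.7243
  (v17,v22,v18) [-+-] → (-1.5725, -0.487011, 0.4114)–(-1.5725, -0.487011, -0.161782)  len=0.5732
  (v18,v22,v23) [-++] → (-1.5725, -0.487011, -0.161782)–(-1.5725, -0.487011, -0.4114)  len=0.2496
  (v18,v23,v19) [-+-] → (-1.5725, -0.487011, -0.4114)–(-1.5725, -0.998958, -0.507452)  len=0.5209
  (v19,v23,v24) [-++] → (-1.5725, -0.998958, -0.507452)–(-1.5725, -1.84262, -0.6657)  len=0.8584
  (v19,v24,v15) [-+-] → (-1.5725, -1.84262, -0.6657)–(-1.5725, -1.96087, -0.571745)  len=0.1510
  (v15,v24,v20) [-++] → (-1.5725, -1.96087, -0.571745)–(-1.5725, -2.68035, 0)  len=0.9190

Chained into 2 loop(s):
  loop 1: 10 segments, perimeter = 5.7214
  loop 2: 10 segments, perimeter = 5.7214
Total perimeter = 11.443


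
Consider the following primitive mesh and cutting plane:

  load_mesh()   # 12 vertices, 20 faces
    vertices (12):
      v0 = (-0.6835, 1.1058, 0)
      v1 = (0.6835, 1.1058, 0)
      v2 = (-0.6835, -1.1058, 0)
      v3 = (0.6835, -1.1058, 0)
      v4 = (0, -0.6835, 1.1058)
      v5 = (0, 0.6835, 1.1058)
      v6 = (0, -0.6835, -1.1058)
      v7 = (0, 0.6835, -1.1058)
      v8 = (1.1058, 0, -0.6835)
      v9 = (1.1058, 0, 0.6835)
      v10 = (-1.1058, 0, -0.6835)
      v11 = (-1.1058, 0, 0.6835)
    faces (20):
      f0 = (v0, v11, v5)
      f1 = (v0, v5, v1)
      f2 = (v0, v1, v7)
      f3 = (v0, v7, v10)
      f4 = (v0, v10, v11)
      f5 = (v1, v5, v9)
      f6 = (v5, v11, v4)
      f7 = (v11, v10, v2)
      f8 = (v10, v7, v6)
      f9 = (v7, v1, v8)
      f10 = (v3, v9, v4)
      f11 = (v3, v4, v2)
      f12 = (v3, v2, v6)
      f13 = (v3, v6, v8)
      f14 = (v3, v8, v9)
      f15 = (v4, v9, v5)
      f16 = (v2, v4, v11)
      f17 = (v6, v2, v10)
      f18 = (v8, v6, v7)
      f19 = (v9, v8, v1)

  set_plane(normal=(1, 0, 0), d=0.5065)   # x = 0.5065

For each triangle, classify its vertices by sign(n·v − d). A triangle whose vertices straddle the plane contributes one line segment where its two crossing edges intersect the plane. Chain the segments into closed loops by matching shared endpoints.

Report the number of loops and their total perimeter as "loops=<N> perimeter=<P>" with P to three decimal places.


loops=1 perimeter=6.249

Straddling triangles (10 of 20):
  (v0,v5,v1) [--+] → (0.5065, 0.996441, 0.286359)–(0.5065, 1.1058, 0)  len=0.3065
  (v0,v1,v7) [-+-] → (0.5065, 1.1058, 0)–(0.5065, 0.996441, -0.286359)  len=0.3065
  (v1,v5,v9) [+-+] → (0.5065, 0.996441, 0.286359)–(0.5065, 0.37043, 0.91237)  len=0.8853
  (v7,v1,v8) [-++] → (0.5065, 0.996441, -0.286359)–(0.5065, 0.37043, -0.91237)  len=0.8853
  (v3,v9,v4) [++-] → (0.5065, -0.37043, 0.91237)–(0.5065, -0.996441, 0.286359)  len=0.8853
  (v3,v4,v2) [+--] → (0.5065, -0.996441, 0.286359)–(0.5065, -1.1058, 0)  len=0.3065
  (v3,v2,v6) [+--] → (0.5065, -1.1058, 0)–(0.5065, -0.996441, -0.286359)  len=0.3065
  (v3,v6,v8) [+-+] → (0.5065, -0.996441, -0.286359)–(0.5065, -0.37043, -0.91237)  len=0.8853
  (v4,v9,v5) [-+-] → (0.5065, -0.37043, 0.91237)–(0.5065, 0.37043, 0.91237)  len=0.7409
  (v8,v6,v7) [+--] → (0.5065, -0.37043, -0.91237)–(0.5065, 0.37043, -0.91237)  len=0.7409

Chained into 1 loop(s):
  loop 1: 10 segments, perimeter = 6.2491
Total perimeter = 6.249


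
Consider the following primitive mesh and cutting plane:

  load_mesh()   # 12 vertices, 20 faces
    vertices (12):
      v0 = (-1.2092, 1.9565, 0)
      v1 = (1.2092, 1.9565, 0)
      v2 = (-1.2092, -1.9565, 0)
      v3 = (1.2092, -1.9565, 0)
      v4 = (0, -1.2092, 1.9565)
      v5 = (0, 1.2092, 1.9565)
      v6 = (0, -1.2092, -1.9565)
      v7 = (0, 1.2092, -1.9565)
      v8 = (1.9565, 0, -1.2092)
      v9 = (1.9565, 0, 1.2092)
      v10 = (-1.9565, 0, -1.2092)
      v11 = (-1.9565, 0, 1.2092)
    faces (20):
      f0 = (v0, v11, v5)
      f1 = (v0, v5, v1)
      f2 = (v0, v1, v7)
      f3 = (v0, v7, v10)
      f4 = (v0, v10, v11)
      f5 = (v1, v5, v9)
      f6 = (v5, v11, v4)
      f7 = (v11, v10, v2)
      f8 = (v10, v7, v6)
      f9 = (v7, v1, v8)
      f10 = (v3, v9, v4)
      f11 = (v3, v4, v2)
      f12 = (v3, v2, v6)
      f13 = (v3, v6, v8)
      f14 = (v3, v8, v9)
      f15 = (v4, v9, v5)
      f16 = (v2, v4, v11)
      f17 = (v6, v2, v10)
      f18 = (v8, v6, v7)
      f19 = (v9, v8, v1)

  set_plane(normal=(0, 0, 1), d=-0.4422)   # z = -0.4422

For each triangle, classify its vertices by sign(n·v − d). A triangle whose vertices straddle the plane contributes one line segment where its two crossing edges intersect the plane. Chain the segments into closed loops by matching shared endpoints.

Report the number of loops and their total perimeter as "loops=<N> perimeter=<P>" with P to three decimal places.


Straddling triangles (10 of 20):
  (v0,v1,v7) [++-] → (0.935902, 1.7876, -0.4422)–(-0.935902, 1.7876, -0.4422)  len=1.8718
  (v0,v7,v10) [+--] → (-0.935902, 1.7876, -0.4422)–(-1.48248, 1.24102, -0.4422)  len=0.7730
  (v0,v10,v11) [+-+] → (-1.48248, 1.24102, -0.4422)–(-1.9565, 0, -0.4422)  len=1.3285
  (v11,v10,v2) [+-+] → (-1.9565, 0, -0.4422)–(-1.48248, -1.24102, -0.4422)  len=1.3285
  (v7,v1,v8) [-+-] → (0.935902, 1.7876, -0.4422)–(1.48248, 1.24102, -0.4422)  len=0.7730
  (v3,v2,v6) [++-] → (-0.935902, -1.7876, -0.4422)–(0.935902, -1.7876, -0.4422)  len=1.8718
  (v3,v6,v8) [+--] → (0.935902, -1.7876, -0.4422)–(1.48248, -1.24102, -0.4422)  len=0.7730
  (v3,v8,v9) [+-+] → (1.48248, -1.24102, -0.4422)–(1.9565, 0, -0.4422)  len=1.3285
  (v6,v2,v10) [-+-] → (-0.935902, -1.7876, -0.4422)–(-1.48248, -1.24102, -0.4422)  len=0.7730
  (v9,v8,v1) [+-+] → (1.9565, 0, -0.4422)–(1.48248, 1.24102, -0.4422)  len=1.3285

Chained into 1 loop(s):
  loop 1: 10 segments, perimeter = 12.1494
Total perimeter = 12.149

loops=1 perimeter=12.149


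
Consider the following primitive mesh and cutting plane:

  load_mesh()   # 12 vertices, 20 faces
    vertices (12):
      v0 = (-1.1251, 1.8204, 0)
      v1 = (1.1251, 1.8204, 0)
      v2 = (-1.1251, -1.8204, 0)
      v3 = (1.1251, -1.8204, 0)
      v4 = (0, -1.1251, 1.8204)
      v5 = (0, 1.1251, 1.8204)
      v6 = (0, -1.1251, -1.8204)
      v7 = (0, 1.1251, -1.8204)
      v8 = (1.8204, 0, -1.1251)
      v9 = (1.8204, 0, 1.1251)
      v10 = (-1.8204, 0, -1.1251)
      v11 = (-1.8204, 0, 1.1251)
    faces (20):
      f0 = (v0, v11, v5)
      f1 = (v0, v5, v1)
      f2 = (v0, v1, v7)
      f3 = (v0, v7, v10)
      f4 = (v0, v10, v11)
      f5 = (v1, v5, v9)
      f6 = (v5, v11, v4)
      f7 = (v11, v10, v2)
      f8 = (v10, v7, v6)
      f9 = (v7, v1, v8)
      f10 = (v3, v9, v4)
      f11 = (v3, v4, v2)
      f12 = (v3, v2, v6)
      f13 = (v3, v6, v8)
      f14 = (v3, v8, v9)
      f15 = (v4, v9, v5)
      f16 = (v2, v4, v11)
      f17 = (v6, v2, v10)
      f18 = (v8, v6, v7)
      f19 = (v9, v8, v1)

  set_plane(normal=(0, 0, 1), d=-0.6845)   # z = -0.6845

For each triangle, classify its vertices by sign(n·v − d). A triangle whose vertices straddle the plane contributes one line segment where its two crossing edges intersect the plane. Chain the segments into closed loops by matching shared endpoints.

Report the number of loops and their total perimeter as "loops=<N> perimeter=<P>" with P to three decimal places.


Straddling triangles (10 of 20):
  (v0,v1,v7) [++-] → (0.702044, 1.55896, -0.6845)–(-0.702044, 1.55896, -0.6845)  len=1.4041
  (v0,v7,v10) [+--] → (-0.702044, 1.55896, -0.6845)–(-1.54811, 0.712886, -0.6845)  len=1.1965
  (v0,v10,v11) [+-+] → (-1.54811, 0.712886, -0.6845)–(-1.8204, 0, -0.6845)  len=0.7631
  (v11,v10,v2) [+-+] → (-1.8204, 0, -0.6845)–(-1.54811, -0.712886, -0.6845)  len=0.7631
  (v7,v1,v8) [-+-] → (0.702044, 1.55896, -0.6845)–(1.54811, 0.712886, -0.6845)  len=1.1965
  (v3,v2,v6) [++-] → (-0.702044, -1.55896, -0.6845)–(0.702044, -1.55896, -0.6845)  len=1.4041
  (v3,v6,v8) [+--] → (0.702044, -1.55896, -0.6845)–(1.54811, -0.712886, -0.6845)  len=1.1965
  (v3,v8,v9) [+-+] → (1.54811, -0.712886, -0.6845)–(1.8204, 0, -0.6845)  len=0.7631
  (v6,v2,v10) [-+-] → (-0.702044, -1.55896, -0.6845)–(-1.54811, -0.712886, -0.6845)  len=1.1965
  (v9,v8,v1) [+-+] → (1.8204, 0, -0.6845)–(1.54811, 0.712886, -0.6845)  len=0.7631

Chained into 1 loop(s):
  loop 1: 10 segments, perimeter = 10.6467
Total perimeter = 10.647

loops=1 perimeter=10.647


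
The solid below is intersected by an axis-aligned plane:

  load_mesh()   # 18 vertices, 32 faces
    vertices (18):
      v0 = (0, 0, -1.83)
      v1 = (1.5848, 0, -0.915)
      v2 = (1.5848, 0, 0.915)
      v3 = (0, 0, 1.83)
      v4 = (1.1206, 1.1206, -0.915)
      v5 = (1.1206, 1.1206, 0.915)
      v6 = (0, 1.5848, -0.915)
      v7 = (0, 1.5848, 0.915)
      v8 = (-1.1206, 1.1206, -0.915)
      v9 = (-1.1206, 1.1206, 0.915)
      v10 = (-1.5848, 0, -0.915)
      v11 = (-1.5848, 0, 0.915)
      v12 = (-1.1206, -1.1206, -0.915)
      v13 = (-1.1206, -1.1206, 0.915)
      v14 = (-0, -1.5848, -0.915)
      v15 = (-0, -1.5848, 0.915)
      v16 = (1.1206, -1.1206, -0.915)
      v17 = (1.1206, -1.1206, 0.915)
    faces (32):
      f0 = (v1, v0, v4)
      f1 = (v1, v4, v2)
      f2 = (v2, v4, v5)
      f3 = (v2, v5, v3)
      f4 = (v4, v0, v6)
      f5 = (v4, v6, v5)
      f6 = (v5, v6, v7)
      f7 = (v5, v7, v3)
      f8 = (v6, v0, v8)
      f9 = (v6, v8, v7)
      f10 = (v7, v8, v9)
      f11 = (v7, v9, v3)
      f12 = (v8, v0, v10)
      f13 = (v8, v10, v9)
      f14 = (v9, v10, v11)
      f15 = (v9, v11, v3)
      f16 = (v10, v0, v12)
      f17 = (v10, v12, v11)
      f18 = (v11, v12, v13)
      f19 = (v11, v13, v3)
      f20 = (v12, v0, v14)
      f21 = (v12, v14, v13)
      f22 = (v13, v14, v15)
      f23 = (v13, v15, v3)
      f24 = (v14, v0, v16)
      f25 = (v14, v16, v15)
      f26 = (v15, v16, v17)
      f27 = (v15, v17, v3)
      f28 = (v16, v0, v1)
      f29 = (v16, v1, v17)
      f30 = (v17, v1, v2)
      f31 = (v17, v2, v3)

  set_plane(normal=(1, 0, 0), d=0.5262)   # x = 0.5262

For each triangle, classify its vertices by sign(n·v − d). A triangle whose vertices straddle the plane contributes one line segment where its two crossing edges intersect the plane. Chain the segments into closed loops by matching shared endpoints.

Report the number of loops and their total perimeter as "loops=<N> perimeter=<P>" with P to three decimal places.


Straddling triangles (12 of 32):
  (v1,v0,v4) [+-+] → (0.5262, 0, -1.52619)–(0.5262, 0.5262, -1.40034)  len=0.5410
  (v2,v5,v3) [++-] → (0.5262, 0.5262, 1.40034)–(0.5262, 0, 1.52619)  len=0.5410
  (v4,v0,v6) [+--] → (0.5262, 0.5262, -1.40034)–(0.5262, 1.36683, -0.915)  len=0.9707
  (v4,v6,v5) [+-+] → (0.5262, 1.36683, -0.915)–(0.5262, 1.36683, -0.0556871)  len=0.8593
  (v5,v6,v7) [+--] → (0.5262, 1.36683, -0.0556871)–(0.5262, 1.36683, 0.915)  len=0.9707
  (v5,v7,v3) [+--] → (0.5262, 1.36683, 0.915)–(0.5262, 0.5262, 1.40034)  len=0.9707
  (v14,v0,v16) [--+] → (0.5262, -0.5262, -1.40034)–(0.5262, -1.36683, -0.915)  len=0.9707
  (v14,v16,v15) [-+-] → (0.5262, -1.36683, -0.915)–(0.5262, -1.36683, 0.0556871)  len=0.9707
  (v15,v16,v17) [-++] → (0.5262, -1.36683, 0.0556871)–(0.5262, -1.36683, 0.915)  len=0.8593
  (v15,v17,v3) [-+-] → (0.5262, -1.36683, 0.915)–(0.5262, -0.5262, 1.40034)  len=0.9707
  (v16,v0,v1) [+-+] → (0.5262, -0.5262, -1.40034)–(0.5262, 0, -1.52619)  len=0.5410
  (v17,v2,v3) [++-] → (0.5262, 0, 1.52619)–(0.5262, -0.5262, 1.40034)  len=0.5410

Chained into 1 loop(s):
  loop 1: 12 segments, perimeter = 9.7069
Total perimeter = 9.707

loops=1 perimeter=9.707


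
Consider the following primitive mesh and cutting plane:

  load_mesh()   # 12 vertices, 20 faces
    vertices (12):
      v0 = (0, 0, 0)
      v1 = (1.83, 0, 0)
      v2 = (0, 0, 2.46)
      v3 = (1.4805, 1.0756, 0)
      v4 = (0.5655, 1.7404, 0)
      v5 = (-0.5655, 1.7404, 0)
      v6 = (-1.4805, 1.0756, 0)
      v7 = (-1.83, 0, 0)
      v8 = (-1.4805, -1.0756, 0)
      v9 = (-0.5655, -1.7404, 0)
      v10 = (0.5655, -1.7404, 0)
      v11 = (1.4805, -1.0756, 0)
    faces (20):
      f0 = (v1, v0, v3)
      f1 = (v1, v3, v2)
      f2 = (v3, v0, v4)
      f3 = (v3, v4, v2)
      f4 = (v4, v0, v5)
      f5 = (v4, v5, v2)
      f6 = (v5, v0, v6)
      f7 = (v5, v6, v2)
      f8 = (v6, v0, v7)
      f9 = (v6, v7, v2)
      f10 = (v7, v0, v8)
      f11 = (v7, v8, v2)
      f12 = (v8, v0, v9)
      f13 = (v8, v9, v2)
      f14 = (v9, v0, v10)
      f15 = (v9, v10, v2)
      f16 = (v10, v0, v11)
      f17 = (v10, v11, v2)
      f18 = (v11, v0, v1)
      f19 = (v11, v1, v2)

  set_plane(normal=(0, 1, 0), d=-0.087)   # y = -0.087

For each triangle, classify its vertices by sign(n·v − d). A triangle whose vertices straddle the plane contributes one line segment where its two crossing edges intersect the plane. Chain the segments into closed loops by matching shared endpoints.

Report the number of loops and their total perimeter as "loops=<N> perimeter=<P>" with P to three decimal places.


loops=1 perimeter=9.534

Straddling triangles (10 of 20):
  (v7,v0,v8) [++-] → (-0.11975, -0.087, 0)–(-1.80173, -0.087, 0)  len=1.6820
  (v7,v8,v2) [+-+] → (-1.80173, -0.087, 0)–(-0.11975, -0.087, 2.26102)  len=2.8180
  (v8,v0,v9) [-+-] → (-0.11975, -0.087, 0)–(-0.0282685, -0.087, 0)  len=0.0915
  (v8,v9,v2) [--+] → (-0.0282685, -0.087, 2.33703)–(-0.11975, -0.087, 2.26102)  len=0.1189
  (v9,v0,v10) [-+-] → (-0.0282685, -0.087, 0)–(0.0282685, -0.087, 0)  len=0.0565
  (v9,v10,v2) [--+] → (0.0282685, -0.087, 2.33703)–(-0.0282685, -0.087, 2.33703)  len=0.0565
  (v10,v0,v11) [-+-] → (0.0282685, -0.087, 0)–(0.11975, -0.087, 0)  len=0.0915
  (v10,v11,v2) [--+] → (0.11975, -0.087, 2.26102)–(0.0282685, -0.087, 2.33703)  len=0.1189
  (v11,v0,v1) [-++] → (0.11975, -0.087, 0)–(1.80173, -0.087, 0)  len=1.6820
  (v11,v1,v2) [-++] → (1.80173, -0.087, 0)–(0.11975, -0.087, 2.26102)  len=2.8180

Chained into 1 loop(s):
  loop 1: 10 segments, perimeter = 9.5339
Total perimeter = 9.534


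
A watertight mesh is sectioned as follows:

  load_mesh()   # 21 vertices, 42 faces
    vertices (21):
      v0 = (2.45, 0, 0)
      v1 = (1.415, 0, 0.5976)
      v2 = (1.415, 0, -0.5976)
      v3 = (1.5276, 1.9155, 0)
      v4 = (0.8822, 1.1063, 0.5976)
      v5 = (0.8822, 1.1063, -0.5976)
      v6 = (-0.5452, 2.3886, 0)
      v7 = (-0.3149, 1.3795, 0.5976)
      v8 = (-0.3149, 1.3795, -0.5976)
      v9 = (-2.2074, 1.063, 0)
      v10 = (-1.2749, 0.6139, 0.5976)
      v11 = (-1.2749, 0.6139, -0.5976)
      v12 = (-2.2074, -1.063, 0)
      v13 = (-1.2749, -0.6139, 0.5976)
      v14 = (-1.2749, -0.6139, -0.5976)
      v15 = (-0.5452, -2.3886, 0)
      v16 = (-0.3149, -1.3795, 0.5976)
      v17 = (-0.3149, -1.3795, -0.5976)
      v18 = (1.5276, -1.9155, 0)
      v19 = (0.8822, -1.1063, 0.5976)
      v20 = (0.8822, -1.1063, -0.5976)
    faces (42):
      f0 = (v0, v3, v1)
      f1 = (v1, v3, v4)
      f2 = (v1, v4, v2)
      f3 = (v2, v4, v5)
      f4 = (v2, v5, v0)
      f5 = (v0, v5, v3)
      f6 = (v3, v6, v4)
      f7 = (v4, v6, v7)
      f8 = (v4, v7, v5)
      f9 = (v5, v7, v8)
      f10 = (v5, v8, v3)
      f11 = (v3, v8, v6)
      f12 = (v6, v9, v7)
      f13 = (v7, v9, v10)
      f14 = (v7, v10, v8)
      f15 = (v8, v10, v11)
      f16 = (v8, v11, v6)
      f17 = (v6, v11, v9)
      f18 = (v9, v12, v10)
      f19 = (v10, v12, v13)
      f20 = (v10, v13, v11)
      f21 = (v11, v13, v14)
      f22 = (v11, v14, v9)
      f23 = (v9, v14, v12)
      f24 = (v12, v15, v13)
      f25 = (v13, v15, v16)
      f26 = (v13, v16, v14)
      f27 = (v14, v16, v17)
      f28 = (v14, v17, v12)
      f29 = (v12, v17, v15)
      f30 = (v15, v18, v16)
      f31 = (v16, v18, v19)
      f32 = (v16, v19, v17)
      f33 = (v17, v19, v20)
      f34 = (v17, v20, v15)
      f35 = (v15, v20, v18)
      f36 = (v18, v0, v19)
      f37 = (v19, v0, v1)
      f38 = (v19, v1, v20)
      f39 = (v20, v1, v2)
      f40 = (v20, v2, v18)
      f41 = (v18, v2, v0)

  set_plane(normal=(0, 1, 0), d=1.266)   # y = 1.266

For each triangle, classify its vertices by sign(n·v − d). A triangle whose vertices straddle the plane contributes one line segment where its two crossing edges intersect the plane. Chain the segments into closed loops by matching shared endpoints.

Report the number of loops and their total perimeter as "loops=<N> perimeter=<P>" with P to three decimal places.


loops=2 perimeter=9.201

Straddling triangles (14 of 42):
  (v0,v3,v1) [-+-] → (1.84036, 1.266, 0)–(1.48942, 1.266, 0.202632)  len=0.4052
  (v1,v3,v4) [-+-] → (1.48942, 1.266, 0.202632)–(1.00957, 1.266, 0.47966)  len=0.5541
  (v0,v5,v3) [--+] → (1.00957, 1.266, -0.47966)–(1.84036, 1.266, 0)  len=0.9593
  (v3,v6,v4) [++-] → (0.704429, 1.266, 0.523174)–(1.00957, 1.266, 0.47966)  len=0.3082
  (v4,v6,v7) [-++] → (0.704429, 1.266, 0.523174)–(0.182431, 1.266, 0.5976)  len=0.5273
  (v4,v7,v5) [-+-] → (0.182431, 1.266, 0.5976)–(0.182431, 1.266, 0.101058)  len=0.4965
  (v5,v7,v8) [-++] → (0.182431, 1.266, 0.101058)–(0.182431, 1.266, -0.5976)  len=0.6987
  (v5,v8,v3) [-++] → (0.182431, 1.266, -0.5976)–(1.00957, 1.266, -0.47966)  len=0.8355
  (v6,v9,v7) [+-+] → (-1.95285, 1.266, 0)–(-0.993569, 1.266, 0.383295)  len=1.0330
  (v7,v9,v10) [+--] → (-0.993569, 1.266, 0.383295)–(-0.45722, 1.266, 0.5976)  len=0.5776
  (v7,v10,v8) [+-+] → (-0.45722, 1.266, 0.5976)–(-0.45722, 1.266, -0.420412)  len=1.0180
  (v8,v10,v11) [+--] → (-0.45722, 1.266, -0.420412)–(-0.45722, 1.266, -0.5976)  len=0.1772
  (v8,v11,v6) [+-+] → (-0.45722, 1.266, -0.5976)–(-1.00678, 1.266, -0.378016)  len=0.5918
  (v6,v11,v9) [+--] → (-1.00678, 1.266, -0.378016)–(-1.95285, 1.266, 0)  len=1.0188

Chained into 2 loop(s):
  loop 1: 8 segments, perimeter = 4.7848
  loop 2: 6 segments, perimeter = 4.4164
Total perimeter = 9.201


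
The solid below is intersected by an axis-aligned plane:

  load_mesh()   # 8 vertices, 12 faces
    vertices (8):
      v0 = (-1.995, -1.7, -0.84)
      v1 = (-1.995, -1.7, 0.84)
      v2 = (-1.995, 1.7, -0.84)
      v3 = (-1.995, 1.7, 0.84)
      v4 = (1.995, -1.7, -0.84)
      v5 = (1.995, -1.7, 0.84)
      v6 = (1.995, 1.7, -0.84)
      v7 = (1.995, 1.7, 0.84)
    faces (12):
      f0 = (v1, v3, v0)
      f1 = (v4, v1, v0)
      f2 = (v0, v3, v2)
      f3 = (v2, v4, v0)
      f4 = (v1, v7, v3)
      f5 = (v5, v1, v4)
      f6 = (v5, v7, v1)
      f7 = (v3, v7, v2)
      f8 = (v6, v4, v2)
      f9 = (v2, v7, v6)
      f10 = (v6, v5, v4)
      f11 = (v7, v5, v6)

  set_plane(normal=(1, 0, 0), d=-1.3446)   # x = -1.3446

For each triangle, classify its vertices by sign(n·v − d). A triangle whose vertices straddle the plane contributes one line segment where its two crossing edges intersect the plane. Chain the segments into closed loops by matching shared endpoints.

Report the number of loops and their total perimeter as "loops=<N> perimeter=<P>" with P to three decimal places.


Straddling triangles (8 of 12):
  (v4,v1,v0) [+--] → (-1.3446, -1.7, 0.566147)–(-1.3446, -1.7, -0.84)  len=1.4061
  (v2,v4,v0) [-+-] → (-1.3446, 1.14577, -0.84)–(-1.3446, -1.7, -0.84)  len=2.8458
  (v1,v7,v3) [-+-] → (-1.3446, -1.14577, 0.84)–(-1.3446, 1.7, 0.84)  len=2.8458
  (v5,v1,v4) [+-+] → (-1.3446, -1.7, 0.84)–(-1.3446, -1.7, 0.566147)  len=0.2739
  (v5,v7,v1) [++-] → (-1.3446, -1.14577, 0.84)–(-1.3446, -1.7, 0.84)  len=0.5542
  (v3,v7,v2) [-+-] → (-1.3446, 1.7, 0.84)–(-1.3446, 1.7, -0.566147)  len=1.4061
  (v6,v4,v2) [++-] → (-1.3446, 1.14577, -0.84)–(-1.3446, 1.7, -0.84)  len=0.5542
  (v2,v7,v6) [-++] → (-1.3446, 1.7, -0.566147)–(-1.3446, 1.7, -0.84)  len=0.2739

Chained into 1 loop(s):
  loop 1: 8 segments, perimeter = 10.1600
Total perimeter = 10.160

loops=1 perimeter=10.160


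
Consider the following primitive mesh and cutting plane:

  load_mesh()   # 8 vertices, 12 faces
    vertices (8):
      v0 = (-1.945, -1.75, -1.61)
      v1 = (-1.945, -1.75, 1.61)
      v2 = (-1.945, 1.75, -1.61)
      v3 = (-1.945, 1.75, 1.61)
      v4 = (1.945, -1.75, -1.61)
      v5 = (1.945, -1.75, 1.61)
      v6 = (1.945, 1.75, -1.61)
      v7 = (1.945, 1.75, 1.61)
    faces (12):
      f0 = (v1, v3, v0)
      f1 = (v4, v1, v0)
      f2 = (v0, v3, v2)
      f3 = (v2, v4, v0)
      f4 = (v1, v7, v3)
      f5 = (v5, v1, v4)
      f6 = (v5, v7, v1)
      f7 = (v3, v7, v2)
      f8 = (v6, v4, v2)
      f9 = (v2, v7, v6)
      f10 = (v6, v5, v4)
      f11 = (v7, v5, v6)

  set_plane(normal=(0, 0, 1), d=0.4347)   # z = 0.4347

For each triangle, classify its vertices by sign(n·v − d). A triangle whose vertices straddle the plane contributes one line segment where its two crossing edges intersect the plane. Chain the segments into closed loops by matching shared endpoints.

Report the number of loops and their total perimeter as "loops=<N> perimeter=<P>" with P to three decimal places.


Straddling triangles (8 of 12):
  (v1,v3,v0) [++-] → (-1.945, 0.4725, 0.4347)–(-1.945, -1.75, 0.4347)  len=2.2225
  (v4,v1,v0) [-+-] → (-0.52515, -1.75, 0.4347)–(-1.945, -1.75, 0.4347)  len=1.4198
  (v0,v3,v2) [-+-] → (-1.945, 0.4725, 0.4347)–(-1.945, 1.75, 0.4347)  len=1.2775
  (v5,v1,v4) [++-] → (-0.52515, -1.75, 0.4347)–(1.945, -1.75, 0.4347)  len=2.4702
  (v3,v7,v2) [++-] → (0.52515, 1.75, 0.4347)–(-1.945, 1.75, 0.4347)  len=2.4702
  (v2,v7,v6) [-+-] → (0.52515, 1.75, 0.4347)–(1.945, 1.75, 0.4347)  len=1.4198
  (v6,v5,v4) [-+-] → (1.945, -0.4725, 0.4347)–(1.945, -1.75, 0.4347)  len=1.2775
  (v7,v5,v6) [++-] → (1.945, -0.4725, 0.4347)–(1.945, 1.75, 0.4347)  len=2.2225

Chained into 1 loop(s):
  loop 1: 8 segments, perimeter = 14.7800
Total perimeter = 14.780

loops=1 perimeter=14.780


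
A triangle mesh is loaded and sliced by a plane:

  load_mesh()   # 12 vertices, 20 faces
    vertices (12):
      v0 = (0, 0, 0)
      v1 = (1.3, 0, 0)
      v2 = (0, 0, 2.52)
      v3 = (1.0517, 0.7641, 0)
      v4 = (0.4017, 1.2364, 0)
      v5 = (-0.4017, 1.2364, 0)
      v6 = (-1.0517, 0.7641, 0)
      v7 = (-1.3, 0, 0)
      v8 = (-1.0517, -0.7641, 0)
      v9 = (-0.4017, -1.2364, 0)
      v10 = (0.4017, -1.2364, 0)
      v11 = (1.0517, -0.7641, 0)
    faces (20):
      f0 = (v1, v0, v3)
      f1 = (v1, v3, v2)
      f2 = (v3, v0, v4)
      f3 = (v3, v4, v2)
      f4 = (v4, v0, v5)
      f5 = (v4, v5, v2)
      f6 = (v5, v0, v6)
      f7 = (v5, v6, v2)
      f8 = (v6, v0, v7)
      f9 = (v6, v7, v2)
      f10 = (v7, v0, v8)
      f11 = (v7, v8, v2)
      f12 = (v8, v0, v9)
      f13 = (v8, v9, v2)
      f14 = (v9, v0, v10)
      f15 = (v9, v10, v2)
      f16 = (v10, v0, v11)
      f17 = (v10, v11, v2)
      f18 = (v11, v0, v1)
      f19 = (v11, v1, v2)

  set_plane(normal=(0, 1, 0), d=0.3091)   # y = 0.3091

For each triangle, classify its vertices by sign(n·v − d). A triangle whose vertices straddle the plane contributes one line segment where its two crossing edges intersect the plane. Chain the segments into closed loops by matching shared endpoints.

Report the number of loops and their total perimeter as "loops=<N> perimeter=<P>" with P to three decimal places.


loops=1 perimeter=6.991

Straddling triangles (10 of 20):
  (v1,v0,v3) [--+] → (0.425442, 0.3091, 0)–(1.19956, 0.3091, 0)  len=0.7741
  (v1,v3,v2) [-+-] → (1.19956, 0.3091, 0)–(0.425442, 0.3091, 1.50059)  len=1.6885
  (v3,v0,v4) [+-+] → (0.425442, 0.3091, 0)–(0.100425, 0.3091, 0)  len=0.3250
  (v3,v4,v2) [++-] → (0.100425, 0.3091, 1.89)–(0.425442, 0.3091, 1.50059)  len=0.5072
  (v4,v0,v5) [+-+] → (0.100425, 0.3091, 0)–(-0.100425, 0.3091, 0)  len=0.2008
  (v4,v5,v2) [++-] → (-0.100425, 0.3091, 1.89)–(0.100425, 0.3091, 1.89)  len=0.2008
  (v5,v0,v6) [+-+] → (-0.100425, 0.3091, 0)–(-0.425442, 0.3091, 0)  len=0.3250
  (v5,v6,v2) [++-] → (-0.425442, 0.3091, 1.50059)–(-0.100425, 0.3091, 1.89)  len=0.5072
  (v6,v0,v7) [+--] → (-0.425442, 0.3091, 0)–(-1.19956, 0.3091, 0)  len=0.7741
  (v6,v7,v2) [+--] → (-1.19956, 0.3091, 0)–(-0.425442, 0.3091, 1.50059)  len=1.6885

Chained into 1 loop(s):
  loop 1: 10 segments, perimeter = 6.9914
Total perimeter = 6.991


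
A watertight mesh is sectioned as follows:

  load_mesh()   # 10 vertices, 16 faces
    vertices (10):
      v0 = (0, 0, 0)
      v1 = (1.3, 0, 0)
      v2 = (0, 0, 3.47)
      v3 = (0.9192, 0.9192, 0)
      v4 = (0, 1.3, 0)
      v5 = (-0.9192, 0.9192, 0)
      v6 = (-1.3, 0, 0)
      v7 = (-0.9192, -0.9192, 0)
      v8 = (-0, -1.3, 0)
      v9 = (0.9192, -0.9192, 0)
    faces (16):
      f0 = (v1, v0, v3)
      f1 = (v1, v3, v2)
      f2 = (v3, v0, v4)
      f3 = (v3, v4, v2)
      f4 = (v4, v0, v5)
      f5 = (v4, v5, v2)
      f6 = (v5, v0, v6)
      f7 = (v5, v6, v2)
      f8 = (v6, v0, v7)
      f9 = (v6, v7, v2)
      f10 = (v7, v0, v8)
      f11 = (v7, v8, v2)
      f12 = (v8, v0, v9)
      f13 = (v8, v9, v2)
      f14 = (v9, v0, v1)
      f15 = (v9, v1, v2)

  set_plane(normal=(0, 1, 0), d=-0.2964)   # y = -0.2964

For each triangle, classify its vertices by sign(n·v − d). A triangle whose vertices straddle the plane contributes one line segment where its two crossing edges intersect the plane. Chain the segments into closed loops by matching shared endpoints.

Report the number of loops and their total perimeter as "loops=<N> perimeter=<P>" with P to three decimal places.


Straddling triangles (8 of 16):
  (v6,v0,v7) [++-] → (-0.2964, -0.2964, 0)–(-1.17721, -0.2964, 0)  len=0.8808
  (v6,v7,v2) [+-+] → (-1.17721, -0.2964, 0)–(-0.2964, -0.2964, 2.35108)  len=2.5107
  (v7,v0,v8) [-+-] → (-0.2964, -0.2964, 0)–(0, -0.2964, 0)  len=0.2964
  (v7,v8,v2) [--+] → (0, -0.2964, 2.67884)–(-0.2964, -0.2964, 2.35108)  len=0.4419
  (v8,v0,v9) [-+-] → (0, -0.2964, 0)–(0.2964, -0.2964, 0)  len=0.2964
  (v8,v9,v2) [--+] → (0.2964, -0.2964, 2.35108)–(0, -0.2964, 2.67884)  len=0.4419
  (v9,v0,v1) [-++] → (0.2964, -0.2964, 0)–(1.17721, -0.2964, 0)  len=0.8808
  (v9,v1,v2) [-++] → (1.17721, -0.2964, 0)–(0.2964, -0.2964, 2.35108)  len=2.5107

Chained into 1 loop(s):
  loop 1: 8 segments, perimeter = 8.2595
Total perimeter = 8.260

loops=1 perimeter=8.260


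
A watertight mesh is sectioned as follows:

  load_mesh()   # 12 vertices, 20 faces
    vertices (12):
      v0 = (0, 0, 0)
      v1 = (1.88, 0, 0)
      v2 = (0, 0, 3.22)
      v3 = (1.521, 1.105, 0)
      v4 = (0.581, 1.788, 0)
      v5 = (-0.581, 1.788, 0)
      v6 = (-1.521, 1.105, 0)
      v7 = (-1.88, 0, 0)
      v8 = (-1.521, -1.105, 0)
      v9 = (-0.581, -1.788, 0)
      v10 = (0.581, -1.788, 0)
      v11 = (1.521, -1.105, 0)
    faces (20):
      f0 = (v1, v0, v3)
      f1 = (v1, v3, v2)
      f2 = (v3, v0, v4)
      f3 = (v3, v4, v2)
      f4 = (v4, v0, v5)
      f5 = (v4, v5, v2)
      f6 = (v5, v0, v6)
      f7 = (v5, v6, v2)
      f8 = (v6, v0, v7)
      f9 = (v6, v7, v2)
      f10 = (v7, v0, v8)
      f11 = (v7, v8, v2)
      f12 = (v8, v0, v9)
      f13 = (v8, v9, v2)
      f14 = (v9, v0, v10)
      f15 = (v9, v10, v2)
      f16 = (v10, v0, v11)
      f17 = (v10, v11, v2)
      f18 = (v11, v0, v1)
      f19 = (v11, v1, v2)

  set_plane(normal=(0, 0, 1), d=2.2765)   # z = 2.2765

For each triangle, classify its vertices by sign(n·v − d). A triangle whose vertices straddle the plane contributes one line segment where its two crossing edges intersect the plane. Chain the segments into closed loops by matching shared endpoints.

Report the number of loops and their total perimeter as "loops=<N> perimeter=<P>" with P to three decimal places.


loops=1 perimeter=3.405

Straddling triangles (10 of 20):
  (v1,v3,v2) [--+] → (0.445672, 0.323779, 2.2765)–(0.550863, 0, 2.2765)  len=0.3404
  (v3,v4,v2) [--+] → (0.17024, 0.523906, 2.2765)–(0.445672, 0.323779, 2.2765)  len=0.3405
  (v4,v5,v2) [--+] → (-0.17024, 0.523906, 2.2765)–(0.17024, 0.523906, 2.2765)  len=0.3405
  (v5,v6,v2) [--+] → (-0.445672, 0.323779, 2.2765)–(-0.17024, 0.523906, 2.2765)  len=0.3405
  (v6,v7,v2) [--+] → (-0.550863, 0, 2.2765)–(-0.445672, 0.323779, 2.2765)  len=0.3404
  (v7,v8,v2) [--+] → (-0.445672, -0.323779, 2.2765)–(-0.550863, 0, 2.2765)  len=0.3404
  (v8,v9,v2) [--+] → (-0.17024, -0.523906, 2.2765)–(-0.445672, -0.323779, 2.2765)  len=0.3405
  (v9,v10,v2) [--+] → (0.17024, -0.523906, 2.2765)–(-0.17024, -0.523906, 2.2765)  len=0.3405
  (v10,v11,v2) [--+] → (0.445672, -0.323779, 2.2765)–(0.17024, -0.523906, 2.2765)  len=0.3405
  (v11,v1,v2) [--+] → (0.550863, 0, 2.2765)–(0.445672, -0.323779, 2.2765)  len=0.3404

Chained into 1 loop(s):
  loop 1: 10 segments, perimeter = 3.4046
Total perimeter = 3.405
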